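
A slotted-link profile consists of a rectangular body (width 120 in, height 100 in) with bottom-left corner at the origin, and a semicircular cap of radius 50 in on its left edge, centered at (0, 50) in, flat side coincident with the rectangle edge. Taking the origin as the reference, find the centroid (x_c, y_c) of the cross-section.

x_c = 39.97 in, y_c = 50.00 in

rectangular body: A = 120 × 100 = 12000.00, centroid at (60.00, 50.00).
semicircular end: A = ½π·50² = 3926.99, centroid at (-21.22, 50.00).
ΣA = 15926.99 in²
ΣAx_c = (12000.00)(60.00) + (3926.99)(-21.22) = 636666.67 in³
ΣAy_c = (12000.00)(50.00) + (3926.99)(50.00) = 796349.54 in³
x_c = 636666.67 / 15926.99 = 39.97 in
y_c = 796349.54 / 15926.99 = 50.00 in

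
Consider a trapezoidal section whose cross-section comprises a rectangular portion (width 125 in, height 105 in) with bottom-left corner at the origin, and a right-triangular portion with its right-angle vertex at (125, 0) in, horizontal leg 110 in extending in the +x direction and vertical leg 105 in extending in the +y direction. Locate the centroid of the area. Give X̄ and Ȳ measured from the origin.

X̄ = 92.80 in, Ȳ = 47.15 in

Part | A | x̄ᵢ | ȳᵢ | A·x̄ᵢ | A·ȳᵢ
rectangular portion | 13125.00 | 62.50 | 52.50 | 820312.50 | 689062.50
triangular portion | 5775.00 | 161.67 | 35.00 | 933625.00 | 202125.00
Σ | 18900.00 |  |  | 1753937.50 | 891187.50
X̄ = 1753937.50 / 18900.00 = 92.80 in
Ȳ = 891187.50 / 18900.00 = 47.15 in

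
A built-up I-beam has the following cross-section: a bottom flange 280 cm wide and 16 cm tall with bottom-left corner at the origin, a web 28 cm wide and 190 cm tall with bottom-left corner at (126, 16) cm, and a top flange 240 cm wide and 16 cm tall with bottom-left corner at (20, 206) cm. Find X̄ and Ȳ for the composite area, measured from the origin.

bottom flange: A = 280 × 16 = 4480.00, centroid at (140.00, 8.00).
web: A = 28 × 190 = 5320.00, centroid at (140.00, 111.00).
top flange: A = 240 × 16 = 3840.00, centroid at (140.00, 214.00).
ΣA = 13640.00 cm²
ΣAX̄ = (4480.00)(140.00) + (5320.00)(140.00) + (3840.00)(140.00) = 1909600.00 cm³
ΣAȲ = (4480.00)(8.00) + (5320.00)(111.00) + (3840.00)(214.00) = 1448120.00 cm³
X̄ = 1909600.00 / 13640.00 = 140.00 cm
Ȳ = 1448120.00 / 13640.00 = 106.17 cm

X̄ = 140.00 cm, Ȳ = 106.17 cm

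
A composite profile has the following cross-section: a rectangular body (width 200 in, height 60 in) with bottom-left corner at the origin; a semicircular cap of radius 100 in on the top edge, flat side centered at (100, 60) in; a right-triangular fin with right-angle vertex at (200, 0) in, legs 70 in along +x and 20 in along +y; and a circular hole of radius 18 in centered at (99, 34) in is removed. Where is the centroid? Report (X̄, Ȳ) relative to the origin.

X̄ = 103.19 in, Ȳ = 70.80 in

Part | A | x̄ᵢ | ȳᵢ | A·x̄ᵢ | A·ȳᵢ
rectangular body | 12000.00 | 100.00 | 30.00 | 1200000.00 | 360000.00
semicircular top | 15707.96 | 100.00 | 102.44 | 1570796.33 | 1609144.46
triangular fin | 700.00 | 223.33 | 6.67 | 156333.33 | 4666.67
hole | -1017.88 | 99.00 | 34.00 | -100769.73 | -34607.78
Σ | 27390.09 |  |  | 2826359.93 | 1939203.34
X̄ = 2826359.93 / 27390.09 = 103.19 in
Ȳ = 1939203.34 / 27390.09 = 70.80 in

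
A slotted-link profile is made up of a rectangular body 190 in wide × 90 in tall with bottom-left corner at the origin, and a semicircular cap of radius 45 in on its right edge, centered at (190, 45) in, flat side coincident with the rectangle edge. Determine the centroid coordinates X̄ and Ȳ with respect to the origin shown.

X̄ = 112.90 in, Ȳ = 45.00 in

rectangular body: A = 190 × 90 = 17100.00, centroid at (95.00, 45.00).
semicircular end: A = ½π·45² = 3180.86, centroid at (209.10, 45.00).
ΣA = 20280.86 in²
ΣAX̄ = (17100.00)(95.00) + (3180.86)(209.10) = 2289613.89 in³
ΣAȲ = (17100.00)(45.00) + (3180.86)(45.00) = 912638.82 in³
X̄ = 2289613.89 / 20280.86 = 112.90 in
Ȳ = 912638.82 / 20280.86 = 45.00 in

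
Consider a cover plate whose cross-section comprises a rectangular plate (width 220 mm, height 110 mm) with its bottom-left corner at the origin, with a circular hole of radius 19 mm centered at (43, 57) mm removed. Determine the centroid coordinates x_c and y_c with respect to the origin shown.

x_c = 113.29 mm, y_c = 54.90 mm

Part | A | x̄ᵢ | ȳᵢ | A·x̄ᵢ | A·ȳᵢ
plate | 24200.00 | 110.00 | 55.00 | 2662000.00 | 1331000.00
hole | -1134.11 | 43.00 | 57.00 | -48766.94 | -64644.55
Σ | 23065.89 |  |  | 2613233.06 | 1266355.45
x_c = 2613233.06 / 23065.89 = 113.29 mm
y_c = 1266355.45 / 23065.89 = 54.90 mm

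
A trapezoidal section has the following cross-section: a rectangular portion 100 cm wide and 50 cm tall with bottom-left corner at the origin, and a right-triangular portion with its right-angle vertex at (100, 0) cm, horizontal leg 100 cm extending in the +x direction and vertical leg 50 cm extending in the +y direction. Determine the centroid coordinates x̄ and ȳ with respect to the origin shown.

x̄ = 77.78 cm, ȳ = 22.22 cm

Part | A | x̄ᵢ | ȳᵢ | A·x̄ᵢ | A·ȳᵢ
rectangular portion | 5000.00 | 50.00 | 25.00 | 250000.00 | 125000.00
triangular portion | 2500.00 | 133.33 | 16.67 | 333333.33 | 41666.67
Σ | 7500.00 |  |  | 583333.33 | 166666.67
x̄ = 583333.33 / 7500.00 = 77.78 cm
ȳ = 166666.67 / 7500.00 = 22.22 cm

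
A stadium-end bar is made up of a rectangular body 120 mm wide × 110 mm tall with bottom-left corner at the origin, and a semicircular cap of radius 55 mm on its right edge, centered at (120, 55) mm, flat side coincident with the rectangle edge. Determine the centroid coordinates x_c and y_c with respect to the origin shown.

x_c = 82.06 mm, y_c = 55.00 mm

Part | A | x̄ᵢ | ȳᵢ | A·x̄ᵢ | A·ȳᵢ
rectangular body | 13200.00 | 60.00 | 55.00 | 792000.00 | 726000.00
semicircular end | 4751.66 | 143.34 | 55.00 | 681115.73 | 261341.24
Σ | 17951.66 |  |  | 1473115.73 | 987341.24
x_c = 1473115.73 / 17951.66 = 82.06 mm
y_c = 987341.24 / 17951.66 = 55.00 mm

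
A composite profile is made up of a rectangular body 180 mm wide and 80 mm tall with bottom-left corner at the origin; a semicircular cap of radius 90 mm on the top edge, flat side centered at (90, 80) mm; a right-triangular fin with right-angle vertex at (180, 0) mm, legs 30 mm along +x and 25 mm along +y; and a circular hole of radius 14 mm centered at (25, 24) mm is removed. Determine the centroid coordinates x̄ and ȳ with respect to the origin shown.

x̄ = 92.88 mm, ȳ = 76.94 mm

rectangular body: A = 180 × 80 = 14400.00, centroid at (90.00, 40.00).
semicircular top: A = ½π·90² = 12723.45, centroid at (90.00, 118.20).
triangular fin: A = ½·30·25 = 375.00, centroid at (190.00, 8.33).
hole: A = −π·14² = -615.75, centroid at (25.00, 24.00).
ΣA = 26882.70 mm²
ΣAx̄ = (14400.00)(90.00) + (12723.45)(90.00) + (375.00)(190.00) + (-615.75)(25.00) = 2496966.72 mm³
ΣAȳ = (14400.00)(40.00) + (12723.45)(118.20) + (375.00)(8.33) + (-615.75)(24.00) = 2068222.97 mm³
x̄ = 2496966.72 / 26882.70 = 92.88 mm
ȳ = 2068222.97 / 26882.70 = 76.94 mm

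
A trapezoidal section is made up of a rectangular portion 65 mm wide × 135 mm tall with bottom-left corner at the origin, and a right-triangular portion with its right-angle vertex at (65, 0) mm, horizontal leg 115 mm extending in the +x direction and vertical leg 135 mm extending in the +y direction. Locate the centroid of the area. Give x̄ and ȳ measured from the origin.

Part | A | x̄ᵢ | ȳᵢ | A·x̄ᵢ | A·ȳᵢ
rectangular portion | 8775.00 | 32.50 | 67.50 | 285187.50 | 592312.50
triangular portion | 7762.50 | 103.33 | 45.00 | 802125.00 | 349312.50
Σ | 16537.50 |  |  | 1087312.50 | 941625.00
x̄ = 1087312.50 / 16537.50 = 65.75 mm
ȳ = 941625.00 / 16537.50 = 56.94 mm

x̄ = 65.75 mm, ȳ = 56.94 mm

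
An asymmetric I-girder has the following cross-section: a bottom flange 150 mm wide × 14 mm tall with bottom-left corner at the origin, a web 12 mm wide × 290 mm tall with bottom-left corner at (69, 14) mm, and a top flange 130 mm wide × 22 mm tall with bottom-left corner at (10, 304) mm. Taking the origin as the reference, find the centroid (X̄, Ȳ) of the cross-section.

X̄ = 75.00 mm, Ȳ = 174.04 mm

Part | A | x̄ᵢ | ȳᵢ | A·x̄ᵢ | A·ȳᵢ
bottom flange | 2100.00 | 75.00 | 7.00 | 157500.00 | 14700.00
web | 3480.00 | 75.00 | 159.00 | 261000.00 | 553320.00
top flange | 2860.00 | 75.00 | 315.00 | 214500.00 | 900900.00
Σ | 8440.00 |  |  | 633000.00 | 1468920.00
X̄ = 633000.00 / 8440.00 = 75.00 mm
Ȳ = 1468920.00 / 8440.00 = 174.04 mm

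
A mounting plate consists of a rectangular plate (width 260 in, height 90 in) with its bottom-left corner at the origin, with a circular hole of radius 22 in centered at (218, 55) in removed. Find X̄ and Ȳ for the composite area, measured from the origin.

X̄ = 123.88 in, Ȳ = 44.31 in

plate: A = 260 × 90 = 23400.00, centroid at (130.00, 45.00).
hole: A = −π·22² = -1520.53, centroid at (218.00, 55.00).
ΣA = 21879.47 in², ΣAX̄ = 2710524.28 in³, ΣAȲ = 969370.80 in³.
X̄ = 2710524.28/21879.47 = 123.88 in; Ȳ = 969370.80/21879.47 = 44.31 in.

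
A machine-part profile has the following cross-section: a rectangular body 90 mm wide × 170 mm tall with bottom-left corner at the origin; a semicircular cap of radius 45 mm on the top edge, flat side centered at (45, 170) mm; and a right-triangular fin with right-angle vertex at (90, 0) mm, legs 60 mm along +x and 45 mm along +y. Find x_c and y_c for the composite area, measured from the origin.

x_c = 49.42 mm, y_c = 96.93 mm

Part | A | x̄ᵢ | ȳᵢ | A·x̄ᵢ | A·ȳᵢ
rectangular body | 15300.00 | 45.00 | 85.00 | 688500.00 | 1300500.00
semicircular top | 3180.86 | 45.00 | 189.10 | 143138.82 | 601496.64
triangular fin | 1350.00 | 110.00 | 15.00 | 148500.00 | 20250.00
Σ | 19830.86 |  |  | 980138.82 | 1922246.64
x_c = 980138.82 / 19830.86 = 49.42 mm
y_c = 1922246.64 / 19830.86 = 96.93 mm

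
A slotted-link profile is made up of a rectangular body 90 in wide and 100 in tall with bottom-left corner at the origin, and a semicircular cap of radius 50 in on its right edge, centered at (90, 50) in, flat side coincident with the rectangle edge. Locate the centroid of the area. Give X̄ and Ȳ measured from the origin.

rectangular body: A = 90 × 100 = 9000.00, centroid at (45.00, 50.00).
semicircular end: A = ½π·50² = 3926.99, centroid at (111.22, 50.00).
ΣA = 12926.99 in², ΣAX̄ = 841762.51 in³, ΣAȲ = 646349.54 in³.
X̄ = 841762.51/12926.99 = 65.12 in; Ȳ = 646349.54/12926.99 = 50.00 in.

X̄ = 65.12 in, Ȳ = 50.00 in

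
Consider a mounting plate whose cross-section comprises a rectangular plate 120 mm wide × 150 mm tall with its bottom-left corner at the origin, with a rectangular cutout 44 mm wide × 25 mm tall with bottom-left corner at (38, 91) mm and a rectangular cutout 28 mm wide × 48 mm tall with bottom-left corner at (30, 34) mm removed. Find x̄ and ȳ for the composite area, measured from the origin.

Part | A | x̄ᵢ | ȳᵢ | A·x̄ᵢ | A·ȳᵢ
plate | 18000.00 | 60.00 | 75.00 | 1080000.00 | 1350000.00
hole 1 | -1100.00 | 60.00 | 103.50 | -66000.00 | -113850.00
hole 2 | -1344.00 | 44.00 | 58.00 | -59136.00 | -77952.00
Σ | 15556.00 |  |  | 954864.00 | 1158198.00
x̄ = 954864.00 / 15556.00 = 61.38 mm
ȳ = 1158198.00 / 15556.00 = 74.45 mm

x̄ = 61.38 mm, ȳ = 74.45 mm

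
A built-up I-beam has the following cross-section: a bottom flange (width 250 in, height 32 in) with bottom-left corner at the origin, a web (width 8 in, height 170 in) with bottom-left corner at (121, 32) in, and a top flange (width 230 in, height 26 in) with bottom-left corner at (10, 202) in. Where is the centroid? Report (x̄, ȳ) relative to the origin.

x̄ = 125.00 in, ȳ = 102.53 in

bottom flange: A = 250 × 32 = 8000.00, centroid at (125.00, 16.00).
web: A = 8 × 170 = 1360.00, centroid at (125.00, 117.00).
top flange: A = 230 × 26 = 5980.00, centroid at (125.00, 215.00).
ΣA = 15340.00 in², ΣAx̄ = 1917500.00 in³, ΣAȳ = 1572820.00 in³.
x̄ = 1917500.00/15340.00 = 125.00 in; ȳ = 1572820.00/15340.00 = 102.53 in.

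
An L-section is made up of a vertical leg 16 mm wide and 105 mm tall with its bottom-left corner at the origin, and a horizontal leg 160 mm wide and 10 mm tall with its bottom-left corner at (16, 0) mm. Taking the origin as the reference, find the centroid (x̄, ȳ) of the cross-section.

x̄ = 50.93 mm, ȳ = 29.33 mm

Part | A | x̄ᵢ | ȳᵢ | A·x̄ᵢ | A·ȳᵢ
vertical leg | 1680.00 | 8.00 | 52.50 | 13440.00 | 88200.00
horizontal leg | 1600.00 | 96.00 | 5.00 | 153600.00 | 8000.00
Σ | 3280.00 |  |  | 167040.00 | 96200.00
x̄ = 167040.00 / 3280.00 = 50.93 mm
ȳ = 96200.00 / 3280.00 = 29.33 mm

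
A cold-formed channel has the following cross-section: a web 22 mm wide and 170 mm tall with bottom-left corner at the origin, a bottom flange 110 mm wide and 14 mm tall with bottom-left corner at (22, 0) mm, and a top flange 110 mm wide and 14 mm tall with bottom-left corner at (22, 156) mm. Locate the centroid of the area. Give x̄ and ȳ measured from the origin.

x̄ = 40.81 mm, ȳ = 85.00 mm

Part | A | x̄ᵢ | ȳᵢ | A·x̄ᵢ | A·ȳᵢ
web | 3740.00 | 11.00 | 85.00 | 41140.00 | 317900.00
bottom flange | 1540.00 | 77.00 | 7.00 | 118580.00 | 10780.00
top flange | 1540.00 | 77.00 | 163.00 | 118580.00 | 251020.00
Σ | 6820.00 |  |  | 278300.00 | 579700.00
x̄ = 278300.00 / 6820.00 = 40.81 mm
ȳ = 579700.00 / 6820.00 = 85.00 mm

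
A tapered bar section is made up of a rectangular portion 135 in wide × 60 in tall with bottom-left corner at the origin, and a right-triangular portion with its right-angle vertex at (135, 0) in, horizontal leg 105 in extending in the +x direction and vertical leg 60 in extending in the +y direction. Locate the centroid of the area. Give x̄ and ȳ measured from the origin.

rectangular portion: A = 135 × 60 = 8100.00, centroid at (67.50, 30.00).
triangular portion: A = ½·105·60 = 3150.00, centroid at (170.00, 20.00).
ΣA = 11250.00 in², ΣAx̄ = 1082250.00 in³, ΣAȳ = 306000.00 in³.
x̄ = 1082250.00/11250.00 = 96.20 in; ȳ = 306000.00/11250.00 = 27.20 in.

x̄ = 96.20 in, ȳ = 27.20 in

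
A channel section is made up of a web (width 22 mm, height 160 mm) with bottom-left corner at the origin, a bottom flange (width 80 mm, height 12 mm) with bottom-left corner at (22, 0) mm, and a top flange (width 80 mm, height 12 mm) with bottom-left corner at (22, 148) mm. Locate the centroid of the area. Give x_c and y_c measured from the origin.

web: A = 22 × 160 = 3520.00, centroid at (11.00, 80.00).
bottom flange: A = 80 × 12 = 960.00, centroid at (62.00, 6.00).
top flange: A = 80 × 12 = 960.00, centroid at (62.00, 154.00).
ΣA = 5440.00 mm², ΣAx_c = 157760.00 mm³, ΣAy_c = 435200.00 mm³.
x_c = 157760.00/5440.00 = 29.00 mm; y_c = 435200.00/5440.00 = 80.00 mm.

x_c = 29.00 mm, y_c = 80.00 mm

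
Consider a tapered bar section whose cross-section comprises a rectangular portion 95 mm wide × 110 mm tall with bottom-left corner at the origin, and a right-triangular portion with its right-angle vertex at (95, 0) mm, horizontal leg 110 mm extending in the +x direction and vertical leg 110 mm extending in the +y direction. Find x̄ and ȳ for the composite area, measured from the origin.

rectangular portion: A = 95 × 110 = 10450.00, centroid at (47.50, 55.00).
triangular portion: A = ½·110·110 = 6050.00, centroid at (131.67, 36.67).
ΣA = 16500.00 mm²
ΣAx̄ = (10450.00)(47.50) + (6050.00)(131.67) = 1292958.33 mm³
ΣAȳ = (10450.00)(55.00) + (6050.00)(36.67) = 796583.33 mm³
x̄ = 1292958.33 / 16500.00 = 78.36 mm
ȳ = 796583.33 / 16500.00 = 48.28 mm

x̄ = 78.36 mm, ȳ = 48.28 mm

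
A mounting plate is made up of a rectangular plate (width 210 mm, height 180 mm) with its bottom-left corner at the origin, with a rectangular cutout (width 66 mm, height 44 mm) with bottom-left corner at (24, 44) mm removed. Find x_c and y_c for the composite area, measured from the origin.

plate: A = 210 × 180 = 37800.00, centroid at (105.00, 90.00).
hole: A = −(66 × 44) = -2904.00, centroid at (57.00, 66.00).
ΣA = 34896.00 mm², ΣAx_c = 3803472.00 mm³, ΣAy_c = 3210336.00 mm³.
x_c = 3803472.00/34896.00 = 108.99 mm; y_c = 3210336.00/34896.00 = 92.00 mm.

x_c = 108.99 mm, y_c = 92.00 mm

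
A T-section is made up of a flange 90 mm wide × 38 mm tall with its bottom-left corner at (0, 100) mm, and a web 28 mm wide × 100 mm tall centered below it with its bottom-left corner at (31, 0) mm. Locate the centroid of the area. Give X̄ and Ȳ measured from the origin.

web: A = 28 × 100 = 2800.00, centroid at (45.00, 50.00).
flange: A = 90 × 38 = 3420.00, centroid at (45.00, 119.00).
ΣA = 6220.00 mm², ΣAX̄ = 279900.00 mm³, ΣAȲ = 546980.00 mm³.
X̄ = 279900.00/6220.00 = 45.00 mm; Ȳ = 546980.00/6220.00 = 87.94 mm.

X̄ = 45.00 mm, Ȳ = 87.94 mm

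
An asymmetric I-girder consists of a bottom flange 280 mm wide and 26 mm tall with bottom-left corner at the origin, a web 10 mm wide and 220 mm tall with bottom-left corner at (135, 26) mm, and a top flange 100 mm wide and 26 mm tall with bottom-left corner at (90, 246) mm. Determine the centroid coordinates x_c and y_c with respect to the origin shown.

x_c = 140.00 mm, y_c = 88.35 mm

bottom flange: A = 280 × 26 = 7280.00, centroid at (140.00, 13.00).
web: A = 10 × 220 = 2200.00, centroid at (140.00, 136.00).
top flange: A = 100 × 26 = 2600.00, centroid at (140.00, 259.00).
ΣA = 12080.00 mm², ΣAx_c = 1691200.00 mm³, ΣAy_c = 1067240.00 mm³.
x_c = 1691200.00/12080.00 = 140.00 mm; y_c = 1067240.00/12080.00 = 88.35 mm.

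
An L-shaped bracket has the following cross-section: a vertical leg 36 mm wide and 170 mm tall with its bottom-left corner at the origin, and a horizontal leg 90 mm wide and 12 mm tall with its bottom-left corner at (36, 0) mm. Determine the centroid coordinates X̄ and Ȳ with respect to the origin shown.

vertical leg: A = 36 × 170 = 6120.00, centroid at (18.00, 85.00).
horizontal leg: A = 90 × 12 = 1080.00, centroid at (81.00, 6.00).
ΣA = 7200.00 mm², ΣAX̄ = 197640.00 mm³, ΣAȲ = 526680.00 mm³.
X̄ = 197640.00/7200.00 = 27.45 mm; Ȳ = 526680.00/7200.00 = 73.15 mm.

X̄ = 27.45 mm, Ȳ = 73.15 mm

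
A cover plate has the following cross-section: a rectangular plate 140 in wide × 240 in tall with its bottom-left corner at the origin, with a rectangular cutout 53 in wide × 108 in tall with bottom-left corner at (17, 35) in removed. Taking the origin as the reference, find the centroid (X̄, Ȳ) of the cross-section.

X̄ = 75.44 in, Ȳ = 126.37 in

plate: A = 140 × 240 = 33600.00, centroid at (70.00, 120.00).
hole: A = −(53 × 108) = -5724.00, centroid at (43.50, 89.00).
ΣA = 27876.00 in², ΣAX̄ = 2103006.00 in³, ΣAȲ = 3522564.00 in³.
X̄ = 2103006.00/27876.00 = 75.44 in; Ȳ = 3522564.00/27876.00 = 126.37 in.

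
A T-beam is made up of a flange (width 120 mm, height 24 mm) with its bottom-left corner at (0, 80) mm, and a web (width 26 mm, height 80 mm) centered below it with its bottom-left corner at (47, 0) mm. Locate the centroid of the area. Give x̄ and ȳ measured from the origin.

web: A = 26 × 80 = 2080.00, centroid at (60.00, 40.00).
flange: A = 120 × 24 = 2880.00, centroid at (60.00, 92.00).
ΣA = 4960.00 mm², ΣAx̄ = 297600.00 mm³, ΣAȳ = 348160.00 mm³.
x̄ = 297600.00/4960.00 = 60.00 mm; ȳ = 348160.00/4960.00 = 70.19 mm.

x̄ = 60.00 mm, ȳ = 70.19 mm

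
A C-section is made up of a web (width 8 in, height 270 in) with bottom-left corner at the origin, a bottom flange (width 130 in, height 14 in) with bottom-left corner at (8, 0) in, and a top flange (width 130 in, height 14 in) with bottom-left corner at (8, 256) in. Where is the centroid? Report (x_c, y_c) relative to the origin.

web: A = 8 × 270 = 2160.00, centroid at (4.00, 135.00).
bottom flange: A = 130 × 14 = 1820.00, centroid at (73.00, 7.00).
top flange: A = 130 × 14 = 1820.00, centroid at (73.00, 263.00).
ΣA = 5800.00 in²
ΣAx_c = (2160.00)(4.00) + (1820.00)(73.00) + (1820.00)(73.00) = 274360.00 in³
ΣAy_c = (2160.00)(135.00) + (1820.00)(7.00) + (1820.00)(263.00) = 783000.00 in³
x_c = 274360.00 / 5800.00 = 47.30 in
y_c = 783000.00 / 5800.00 = 135.00 in

x_c = 47.30 in, y_c = 135.00 in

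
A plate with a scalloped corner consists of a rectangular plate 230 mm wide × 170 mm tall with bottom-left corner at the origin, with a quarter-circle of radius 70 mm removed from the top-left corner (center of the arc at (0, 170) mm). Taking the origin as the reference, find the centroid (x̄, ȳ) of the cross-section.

plate: A = 230 × 170 = 39100.00, centroid at (115.00, 85.00).
removed quarter-circle: A = −¼π·70² = -3848.45, centroid at (29.71, 140.29).
ΣA = 35251.55 mm², ΣAx̄ = 4382166.67 mm³, ΣAȳ = 2783596.66 mm³.
x̄ = 4382166.67/35251.55 = 124.31 mm; ȳ = 2783596.66/35251.55 = 78.96 mm.

x̄ = 124.31 mm, ȳ = 78.96 mm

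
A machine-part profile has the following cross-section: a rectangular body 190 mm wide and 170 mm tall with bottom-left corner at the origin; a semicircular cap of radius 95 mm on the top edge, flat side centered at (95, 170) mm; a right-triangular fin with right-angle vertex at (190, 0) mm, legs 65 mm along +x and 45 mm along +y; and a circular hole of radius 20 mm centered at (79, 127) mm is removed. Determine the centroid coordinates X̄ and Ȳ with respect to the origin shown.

X̄ = 99.09 mm, Ȳ = 119.73 mm

rectangular body: A = 190 × 170 = 32300.00, centroid at (95.00, 85.00).
semicircular top: A = ½π·95² = 14176.44, centroid at (95.00, 210.32).
triangular fin: A = ½·65·45 = 1462.50, centroid at (211.67, 15.00).
hole: A = −π·20² = -1256.64, centroid at (79.00, 127.00).
ΣA = 46682.30 mm²
ΣAX̄ = (32300.00)(95.00) + (14176.44)(95.00) + (1462.50)(211.67) + (-1256.64)(79.00) = 4625549.67 mm³
ΣAȲ = (32300.00)(85.00) + (14176.44)(210.32) + (1462.50)(15.00) + (-1256.64)(127.00) = 5589422.19 mm³
X̄ = 4625549.67 / 46682.30 = 99.09 mm
Ȳ = 5589422.19 / 46682.30 = 119.73 mm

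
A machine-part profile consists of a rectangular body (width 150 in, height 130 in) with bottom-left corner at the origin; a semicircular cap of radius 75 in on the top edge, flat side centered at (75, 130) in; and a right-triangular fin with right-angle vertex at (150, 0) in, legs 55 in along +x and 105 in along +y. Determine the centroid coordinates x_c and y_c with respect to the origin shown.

Part | A | x̄ᵢ | ȳᵢ | A·x̄ᵢ | A·ȳᵢ
rectangular body | 19500.00 | 75.00 | 65.00 | 1462500.00 | 1267500.00
semicircular top | 8835.73 | 75.00 | 161.83 | 662679.70 | 1429894.81
triangular fin | 2887.50 | 168.33 | 35.00 | 486062.50 | 101062.50
Σ | 31223.23 |  |  | 2611242.20 | 2798457.31
x_c = 2611242.20 / 31223.23 = 83.63 in
y_c = 2798457.31 / 31223.23 = 89.63 in

x_c = 83.63 in, y_c = 89.63 in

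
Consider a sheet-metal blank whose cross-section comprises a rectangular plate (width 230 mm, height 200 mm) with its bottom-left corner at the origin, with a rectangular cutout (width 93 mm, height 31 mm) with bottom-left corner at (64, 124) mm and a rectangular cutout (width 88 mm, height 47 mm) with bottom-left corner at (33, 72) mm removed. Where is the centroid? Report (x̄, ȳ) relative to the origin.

plate: A = 230 × 200 = 46000.00, centroid at (115.00, 100.00).
hole 1: A = −(93 × 31) = -2883.00, centroid at (110.50, 139.50).
hole 2: A = −(88 × 47) = -4136.00, centroid at (77.00, 95.50).
ΣA = 38981.00 mm², ΣAx̄ = 4652956.50 mm³, ΣAȳ = 3802833.50 mm³.
x̄ = 4652956.50/38981.00 = 119.36 mm; ȳ = 3802833.50/38981.00 = 97.56 mm.

x̄ = 119.36 mm, ȳ = 97.56 mm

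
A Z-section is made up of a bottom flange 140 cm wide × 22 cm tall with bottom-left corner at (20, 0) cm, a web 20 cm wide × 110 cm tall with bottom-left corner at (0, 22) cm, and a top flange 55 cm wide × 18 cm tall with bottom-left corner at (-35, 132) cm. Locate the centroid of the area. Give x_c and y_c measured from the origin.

x_c = 46.54 cm, y_c = 54.68 cm

bottom flange: A = 140 × 22 = 3080.00, centroid at (90.00, 11.00).
web: A = 20 × 110 = 2200.00, centroid at (10.00, 77.00).
top flange: A = 55 × 18 = 990.00, centroid at (-7.50, 141.00).
ΣA = 6270.00 cm², ΣAx_c = 291775.00 cm³, ΣAy_c = 342870.00 cm³.
x_c = 291775.00/6270.00 = 46.54 cm; y_c = 342870.00/6270.00 = 54.68 cm.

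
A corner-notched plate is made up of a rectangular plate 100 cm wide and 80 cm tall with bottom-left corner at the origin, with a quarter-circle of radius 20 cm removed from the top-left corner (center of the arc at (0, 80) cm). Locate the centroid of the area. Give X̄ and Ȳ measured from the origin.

X̄ = 51.70 cm, Ȳ = 38.71 cm

plate: A = 100 × 80 = 8000.00, centroid at (50.00, 40.00).
removed quarter-circle: A = −¼π·20² = -314.16, centroid at (8.49, 71.51).
ΣA = 7685.84 cm², ΣAX̄ = 397333.33 cm³, ΣAȲ = 297533.93 cm³.
X̄ = 397333.33/7685.84 = 51.70 cm; Ȳ = 297533.93/7685.84 = 38.71 cm.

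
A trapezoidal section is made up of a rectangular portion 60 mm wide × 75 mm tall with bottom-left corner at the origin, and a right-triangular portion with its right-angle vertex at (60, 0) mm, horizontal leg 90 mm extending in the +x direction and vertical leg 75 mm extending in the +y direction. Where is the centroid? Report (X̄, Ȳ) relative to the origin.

rectangular portion: A = 60 × 75 = 4500.00, centroid at (30.00, 37.50).
triangular portion: A = ½·90·75 = 3375.00, centroid at (90.00, 25.00).
ΣA = 7875.00 mm²
ΣAX̄ = (4500.00)(30.00) + (3375.00)(90.00) = 438750.00 mm³
ΣAȲ = (4500.00)(37.50) + (3375.00)(25.00) = 253125.00 mm³
X̄ = 438750.00 / 7875.00 = 55.71 mm
Ȳ = 253125.00 / 7875.00 = 32.14 mm

X̄ = 55.71 mm, Ȳ = 32.14 mm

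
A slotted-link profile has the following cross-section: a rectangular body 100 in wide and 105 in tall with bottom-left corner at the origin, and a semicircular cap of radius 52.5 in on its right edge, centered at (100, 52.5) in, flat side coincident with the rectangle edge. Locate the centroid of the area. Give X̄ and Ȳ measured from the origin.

X̄ = 71.10 in, Ȳ = 52.50 in

Part | A | x̄ᵢ | ȳᵢ | A·x̄ᵢ | A·ȳᵢ
rectangular body | 10500.00 | 50.00 | 52.50 | 525000.00 | 551250.00
semicircular end | 4329.51 | 122.28 | 52.50 | 529419.49 | 227299.14
Σ | 14829.51 |  |  | 1054419.49 | 778549.14
X̄ = 1054419.49 / 14829.51 = 71.10 in
Ȳ = 778549.14 / 14829.51 = 52.50 in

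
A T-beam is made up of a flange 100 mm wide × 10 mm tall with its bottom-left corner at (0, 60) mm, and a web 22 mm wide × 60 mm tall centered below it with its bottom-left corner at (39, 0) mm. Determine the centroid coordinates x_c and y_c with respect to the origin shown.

x_c = 50.00 mm, y_c = 45.09 mm

Part | A | x̄ᵢ | ȳᵢ | A·x̄ᵢ | A·ȳᵢ
web | 1320.00 | 50.00 | 30.00 | 66000.00 | 39600.00
flange | 1000.00 | 50.00 | 65.00 | 50000.00 | 65000.00
Σ | 2320.00 |  |  | 116000.00 | 104600.00
x_c = 116000.00 / 2320.00 = 50.00 mm
y_c = 104600.00 / 2320.00 = 45.09 mm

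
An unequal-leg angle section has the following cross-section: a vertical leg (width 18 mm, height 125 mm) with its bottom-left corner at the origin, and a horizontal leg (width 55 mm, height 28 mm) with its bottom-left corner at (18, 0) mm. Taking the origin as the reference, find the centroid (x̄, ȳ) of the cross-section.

x̄ = 23.83 mm, ȳ = 42.79 mm

vertical leg: A = 18 × 125 = 2250.00, centroid at (9.00, 62.50).
horizontal leg: A = 55 × 28 = 1540.00, centroid at (45.50, 14.00).
ΣA = 3790.00 mm², ΣAx̄ = 90320.00 mm³, ΣAȳ = 162185.00 mm³.
x̄ = 90320.00/3790.00 = 23.83 mm; ȳ = 162185.00/3790.00 = 42.79 mm.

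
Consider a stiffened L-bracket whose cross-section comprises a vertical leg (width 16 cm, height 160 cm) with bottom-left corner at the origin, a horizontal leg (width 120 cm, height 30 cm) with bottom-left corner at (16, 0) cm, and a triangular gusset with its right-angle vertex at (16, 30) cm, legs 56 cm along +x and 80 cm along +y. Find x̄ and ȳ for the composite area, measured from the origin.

vertical leg: A = 16 × 160 = 2560.00, centroid at (8.00, 80.00).
horizontal leg: A = 120 × 30 = 3600.00, centroid at (76.00, 15.00).
gusset: A = ½·56·80 = 2240.00, centroid at (34.67, 56.67).
ΣA = 8400.00 cm²
ΣAx̄ = (2560.00)(8.00) + (3600.00)(76.00) + (2240.00)(34.67) = 371733.33 cm³
ΣAȳ = (2560.00)(80.00) + (3600.00)(15.00) + (2240.00)(56.67) = 385733.33 cm³
x̄ = 371733.33 / 8400.00 = 44.25 cm
ȳ = 385733.33 / 8400.00 = 45.92 cm

x̄ = 44.25 cm, ȳ = 45.92 cm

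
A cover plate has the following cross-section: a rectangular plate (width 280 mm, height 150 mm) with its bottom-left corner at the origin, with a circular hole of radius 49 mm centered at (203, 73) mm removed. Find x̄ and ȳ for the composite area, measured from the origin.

plate: A = 280 × 150 = 42000.00, centroid at (140.00, 75.00).
hole: A = −π·49² = -7542.96, centroid at (203.00, 73.00).
ΣA = 34457.04 mm²
ΣAx̄ = (42000.00)(140.00) + (-7542.96)(203.00) = 4348778.32 mm³
ΣAȳ = (42000.00)(75.00) + (-7542.96)(73.00) = 2599363.63 mm³
x̄ = 4348778.32 / 34457.04 = 126.21 mm
ȳ = 2599363.63 / 34457.04 = 75.44 mm

x̄ = 126.21 mm, ȳ = 75.44 mm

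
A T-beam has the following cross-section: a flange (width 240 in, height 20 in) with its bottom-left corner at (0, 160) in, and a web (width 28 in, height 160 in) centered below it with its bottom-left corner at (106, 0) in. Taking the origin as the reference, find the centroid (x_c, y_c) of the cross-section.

x_c = 120.00 in, y_c = 126.55 in

Part | A | x̄ᵢ | ȳᵢ | A·x̄ᵢ | A·ȳᵢ
web | 4480.00 | 120.00 | 80.00 | 537600.00 | 358400.00
flange | 4800.00 | 120.00 | 170.00 | 576000.00 | 816000.00
Σ | 9280.00 |  |  | 1113600.00 | 1174400.00
x_c = 1113600.00 / 9280.00 = 120.00 in
y_c = 1174400.00 / 9280.00 = 126.55 in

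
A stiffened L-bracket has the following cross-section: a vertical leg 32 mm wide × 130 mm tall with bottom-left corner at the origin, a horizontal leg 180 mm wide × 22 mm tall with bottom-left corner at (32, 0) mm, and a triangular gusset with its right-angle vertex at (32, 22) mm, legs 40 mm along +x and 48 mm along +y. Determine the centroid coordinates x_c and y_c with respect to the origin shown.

Part | A | x̄ᵢ | ȳᵢ | A·x̄ᵢ | A·ȳᵢ
vertical leg | 4160.00 | 16.00 | 65.00 | 66560.00 | 270400.00
horizontal leg | 3960.00 | 122.00 | 11.00 | 483120.00 | 43560.00
gusset | 960.00 | 45.33 | 38.00 | 43520.00 | 36480.00
Σ | 9080.00 |  |  | 593200.00 | 350440.00
x_c = 593200.00 / 9080.00 = 65.33 mm
y_c = 350440.00 / 9080.00 = 38.59 mm

x_c = 65.33 mm, y_c = 38.59 mm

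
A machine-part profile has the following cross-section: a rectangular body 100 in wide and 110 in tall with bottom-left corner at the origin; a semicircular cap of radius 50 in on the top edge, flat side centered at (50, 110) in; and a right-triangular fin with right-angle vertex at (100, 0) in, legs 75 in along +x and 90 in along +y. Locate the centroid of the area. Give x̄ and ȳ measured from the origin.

x̄ = 63.83 in, ȳ = 66.74 in

rectangular body: A = 100 × 110 = 11000.00, centroid at (50.00, 55.00).
semicircular top: A = ½π·50² = 3926.99, centroid at (50.00, 131.22).
triangular fin: A = ½·75·90 = 3375.00, centroid at (125.00, 30.00).
ΣA = 18301.99 in², ΣAx̄ = 1168224.54 in³, ΣAȳ = 1221552.32 in³.
x̄ = 1168224.54/18301.99 = 63.83 in; ȳ = 1221552.32/18301.99 = 66.74 in.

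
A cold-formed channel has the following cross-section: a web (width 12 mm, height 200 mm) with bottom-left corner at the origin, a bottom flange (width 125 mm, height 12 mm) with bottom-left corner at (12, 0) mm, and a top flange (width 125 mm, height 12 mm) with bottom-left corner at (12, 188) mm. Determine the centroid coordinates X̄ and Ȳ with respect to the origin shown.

web: A = 12 × 200 = 2400.00, centroid at (6.00, 100.00).
bottom flange: A = 125 × 12 = 1500.00, centroid at (74.50, 6.00).
top flange: A = 125 × 12 = 1500.00, centroid at (74.50, 194.00).
ΣA = 5400.00 mm²
ΣAX̄ = (2400.00)(6.00) + (1500.00)(74.50) + (1500.00)(74.50) = 237900.00 mm³
ΣAȲ = (2400.00)(100.00) + (1500.00)(6.00) + (1500.00)(194.00) = 540000.00 mm³
X̄ = 237900.00 / 5400.00 = 44.06 mm
Ȳ = 540000.00 / 5400.00 = 100.00 mm

X̄ = 44.06 mm, Ȳ = 100.00 mm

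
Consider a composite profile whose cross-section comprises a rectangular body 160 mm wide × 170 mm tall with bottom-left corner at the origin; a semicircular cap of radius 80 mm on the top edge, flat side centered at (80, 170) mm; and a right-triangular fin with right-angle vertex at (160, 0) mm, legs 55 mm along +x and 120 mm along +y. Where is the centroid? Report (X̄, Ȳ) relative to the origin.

rectangular body: A = 160 × 170 = 27200.00, centroid at (80.00, 85.00).
semicircular top: A = ½π·80² = 10053.10, centroid at (80.00, 203.95).
triangular fin: A = ½·55·120 = 3300.00, centroid at (178.33, 40.00).
ΣA = 40553.10 mm²
ΣAX̄ = (27200.00)(80.00) + (10053.10)(80.00) + (3300.00)(178.33) = 3568747.72 mm³
ΣAȲ = (27200.00)(85.00) + (10053.10)(203.95) + (3300.00)(40.00) = 4494359.74 mm³
X̄ = 3568747.72 / 40553.10 = 88.00 mm
Ȳ = 4494359.74 / 40553.10 = 110.83 mm

X̄ = 88.00 mm, Ȳ = 110.83 mm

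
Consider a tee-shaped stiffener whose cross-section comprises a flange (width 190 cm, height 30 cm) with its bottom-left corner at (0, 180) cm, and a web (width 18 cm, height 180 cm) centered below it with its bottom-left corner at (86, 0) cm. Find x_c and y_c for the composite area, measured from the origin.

x_c = 95.00 cm, y_c = 156.95 cm

Part | A | x̄ᵢ | ȳᵢ | A·x̄ᵢ | A·ȳᵢ
web | 3240.00 | 95.00 | 90.00 | 307800.00 | 291600.00
flange | 5700.00 | 95.00 | 195.00 | 541500.00 | 1111500.00
Σ | 8940.00 |  |  | 849300.00 | 1403100.00
x_c = 849300.00 / 8940.00 = 95.00 cm
y_c = 1403100.00 / 8940.00 = 156.95 cm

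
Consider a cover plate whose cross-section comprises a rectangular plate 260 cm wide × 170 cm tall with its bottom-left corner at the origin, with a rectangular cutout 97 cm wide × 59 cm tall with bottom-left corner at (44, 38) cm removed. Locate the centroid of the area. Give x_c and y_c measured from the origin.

x_c = 135.58 cm, y_c = 87.60 cm

Part | A | x̄ᵢ | ȳᵢ | A·x̄ᵢ | A·ȳᵢ
plate | 44200.00 | 130.00 | 85.00 | 5746000.00 | 3757000.00
hole | -5723.00 | 92.50 | 67.50 | -529377.50 | -386302.50
Σ | 38477.00 |  |  | 5216622.50 | 3370697.50
x_c = 5216622.50 / 38477.00 = 135.58 cm
y_c = 3370697.50 / 38477.00 = 87.60 cm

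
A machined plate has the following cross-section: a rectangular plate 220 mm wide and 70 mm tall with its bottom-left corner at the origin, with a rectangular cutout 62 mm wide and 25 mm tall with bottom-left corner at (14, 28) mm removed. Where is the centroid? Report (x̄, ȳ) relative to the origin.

x̄ = 117.27 mm, ȳ = 34.38 mm

Part | A | x̄ᵢ | ȳᵢ | A·x̄ᵢ | A·ȳᵢ
plate | 15400.00 | 110.00 | 35.00 | 1694000.00 | 539000.00
hole | -1550.00 | 45.00 | 40.50 | -69750.00 | -62775.00
Σ | 13850.00 |  |  | 1624250.00 | 476225.00
x̄ = 1624250.00 / 13850.00 = 117.27 mm
ȳ = 476225.00 / 13850.00 = 34.38 mm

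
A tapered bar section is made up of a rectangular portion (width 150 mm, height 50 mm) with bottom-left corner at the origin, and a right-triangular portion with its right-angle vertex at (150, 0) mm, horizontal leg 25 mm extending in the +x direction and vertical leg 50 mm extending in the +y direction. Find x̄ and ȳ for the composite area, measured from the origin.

Part | A | x̄ᵢ | ȳᵢ | A·x̄ᵢ | A·ȳᵢ
rectangular portion | 7500.00 | 75.00 | 25.00 | 562500.00 | 187500.00
triangular portion | 625.00 | 158.33 | 16.67 | 98958.33 | 10416.67
Σ | 8125.00 |  |  | 661458.33 | 197916.67
x̄ = 661458.33 / 8125.00 = 81.41 mm
ȳ = 197916.67 / 8125.00 = 24.36 mm

x̄ = 81.41 mm, ȳ = 24.36 mm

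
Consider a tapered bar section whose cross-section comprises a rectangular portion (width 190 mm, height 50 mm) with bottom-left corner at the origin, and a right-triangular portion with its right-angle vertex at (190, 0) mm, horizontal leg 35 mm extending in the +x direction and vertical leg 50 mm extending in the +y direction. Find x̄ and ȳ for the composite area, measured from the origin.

x̄ = 104.00 mm, ȳ = 24.30 mm

Part | A | x̄ᵢ | ȳᵢ | A·x̄ᵢ | A·ȳᵢ
rectangular portion | 9500.00 | 95.00 | 25.00 | 902500.00 | 237500.00
triangular portion | 875.00 | 201.67 | 16.67 | 176458.33 | 14583.33
Σ | 10375.00 |  |  | 1078958.33 | 252083.33
x̄ = 1078958.33 / 10375.00 = 104.00 mm
ȳ = 252083.33 / 10375.00 = 24.30 mm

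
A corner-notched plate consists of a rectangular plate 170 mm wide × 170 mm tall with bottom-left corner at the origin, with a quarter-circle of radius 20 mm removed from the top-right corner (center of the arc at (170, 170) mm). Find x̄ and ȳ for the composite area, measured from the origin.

x̄ = 84.16 mm, ȳ = 84.16 mm

plate: A = 170 × 170 = 28900.00, centroid at (85.00, 85.00).
removed quarter-circle: A = −¼π·20² = -314.16, centroid at (161.51, 161.51).
ΣA = 28585.84 mm²
ΣAx̄ = (28900.00)(85.00) + (-314.16)(161.51) = 2405759.59 mm³
ΣAȳ = (28900.00)(85.00) + (-314.16)(161.51) = 2405759.59 mm³
x̄ = 2405759.59 / 28585.84 = 84.16 mm
ȳ = 2405759.59 / 28585.84 = 84.16 mm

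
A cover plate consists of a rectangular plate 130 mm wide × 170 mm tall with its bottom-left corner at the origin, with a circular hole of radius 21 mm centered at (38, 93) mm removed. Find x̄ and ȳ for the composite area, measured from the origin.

Part | A | x̄ᵢ | ȳᵢ | A·x̄ᵢ | A·ȳᵢ
plate | 22100.00 | 65.00 | 85.00 | 1436500.00 | 1878500.00
hole | -1385.44 | 38.00 | 93.00 | -52646.81 | -128846.14
Σ | 20714.56 |  |  | 1383853.19 | 1749653.86
x̄ = 1383853.19 / 20714.56 = 66.81 mm
ȳ = 1749653.86 / 20714.56 = 84.46 mm

x̄ = 66.81 mm, ȳ = 84.46 mm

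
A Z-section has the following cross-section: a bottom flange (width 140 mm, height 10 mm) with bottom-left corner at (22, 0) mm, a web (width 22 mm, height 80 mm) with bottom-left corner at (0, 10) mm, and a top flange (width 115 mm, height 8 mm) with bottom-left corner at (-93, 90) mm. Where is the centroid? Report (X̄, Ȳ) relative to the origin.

bottom flange: A = 140 × 10 = 1400.00, centroid at (92.00, 5.00).
web: A = 22 × 80 = 1760.00, centroid at (11.00, 50.00).
top flange: A = 115 × 8 = 920.00, centroid at (-35.50, 94.00).
ΣA = 4080.00 mm², ΣAX̄ = 115500.00 mm³, ΣAȲ = 181480.00 mm³.
X̄ = 115500.00/4080.00 = 28.31 mm; Ȳ = 181480.00/4080.00 = 44.48 mm.

X̄ = 28.31 mm, Ȳ = 44.48 mm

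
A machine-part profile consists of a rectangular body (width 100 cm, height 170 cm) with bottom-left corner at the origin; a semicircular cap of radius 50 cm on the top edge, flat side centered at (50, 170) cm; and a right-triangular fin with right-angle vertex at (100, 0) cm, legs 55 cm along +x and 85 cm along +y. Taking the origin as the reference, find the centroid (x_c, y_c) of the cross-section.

x_c = 56.87 cm, y_c = 97.24 cm

rectangular body: A = 100 × 170 = 17000.00, centroid at (50.00, 85.00).
semicircular top: A = ½π·50² = 3926.99, centroid at (50.00, 191.22).
triangular fin: A = ½·55·85 = 2337.50, centroid at (118.33, 28.33).
ΣA = 23264.49 cm²
ΣAx_c = (17000.00)(50.00) + (3926.99)(50.00) + (2337.50)(118.33) = 1322953.71 cm³
ΣAy_c = (17000.00)(85.00) + (3926.99)(191.22) + (2337.50)(28.33) = 2262150.94 cm³
x_c = 1322953.71 / 23264.49 = 56.87 cm
y_c = 2262150.94 / 23264.49 = 97.24 cm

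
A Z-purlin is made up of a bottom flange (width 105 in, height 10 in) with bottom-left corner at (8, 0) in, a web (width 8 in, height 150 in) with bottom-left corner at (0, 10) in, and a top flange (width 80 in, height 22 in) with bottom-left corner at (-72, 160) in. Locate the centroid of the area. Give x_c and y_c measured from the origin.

bottom flange: A = 105 × 10 = 1050.00, centroid at (60.50, 5.00).
web: A = 8 × 150 = 1200.00, centroid at (4.00, 85.00).
top flange: A = 80 × 22 = 1760.00, centroid at (-32.00, 171.00).
ΣA = 4010.00 in²
ΣAx_c = (1050.00)(60.50) + (1200.00)(4.00) + (1760.00)(-32.00) = 12005.00 in³
ΣAy_c = (1050.00)(5.00) + (1200.00)(85.00) + (1760.00)(171.00) = 408210.00 in³
x_c = 12005.00 / 4010.00 = 2.99 in
y_c = 408210.00 / 4010.00 = 101.80 in

x_c = 2.99 in, y_c = 101.80 in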